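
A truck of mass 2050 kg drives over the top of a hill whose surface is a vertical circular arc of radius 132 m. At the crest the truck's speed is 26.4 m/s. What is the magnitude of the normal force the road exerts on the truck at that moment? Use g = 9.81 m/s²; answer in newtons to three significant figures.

At the crest the centripetal acceleration points downward (toward the centre of the arc), so mg − N = mv²/r.
N = m(g − v²/r) = 2050 × (9.81 − (26.4)²/132) = 2050 × (9.81 − 5.280) = 2050 × 4.530 = 9287 N.

9290 N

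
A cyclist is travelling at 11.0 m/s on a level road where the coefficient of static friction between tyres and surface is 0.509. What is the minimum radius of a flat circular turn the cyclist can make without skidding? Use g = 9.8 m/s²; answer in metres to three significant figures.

At the limit, μ_s m g = m v²/r, so r_min = v²/(μ_s g) = (11.0)²/(0.509 × 9.8) = 121.0/4.988 = 24.26 m.

24.3 m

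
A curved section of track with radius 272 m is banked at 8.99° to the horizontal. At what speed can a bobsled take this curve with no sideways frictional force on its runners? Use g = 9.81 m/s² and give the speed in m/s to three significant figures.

20.5 m/s

On a frictionless banked curve, N sinθ = mv²/r and N cosθ = mg, so tanθ = v²/(rg).
v = √(r g tanθ) = √(272 × 9.81 × tan 8.99°) = √(272 × 9.81 × 0.1582) = √422.1 = 20.55 m/s.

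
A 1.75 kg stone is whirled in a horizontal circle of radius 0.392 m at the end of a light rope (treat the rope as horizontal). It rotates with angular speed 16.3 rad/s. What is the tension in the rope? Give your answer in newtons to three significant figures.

182 N

v = ωr = 16.3 × 0.392 = 6.390 m/s.
The tension is the only horizontal force, so it supplies the full centripetal force: T = m v²/r = 1.75 × (6.390)²/0.392 = 1.75 × 40.83/0.392 = 182.3 N.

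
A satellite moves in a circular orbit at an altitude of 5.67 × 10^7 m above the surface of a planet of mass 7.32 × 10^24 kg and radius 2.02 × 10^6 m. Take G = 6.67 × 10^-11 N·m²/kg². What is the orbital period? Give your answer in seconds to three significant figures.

r = R + h = 2.02 × 10^6 + 5.67 × 10^7 = 5.872 × 10^7 m. Gravity provides the centripetal force: G M m / r² = m v² / r ⇒ v = √(GM/r) = 2884 m/s.
T = 2πr/v = 2π × 5.872 × 10^7 / 2884 = 128000 s.

128000 s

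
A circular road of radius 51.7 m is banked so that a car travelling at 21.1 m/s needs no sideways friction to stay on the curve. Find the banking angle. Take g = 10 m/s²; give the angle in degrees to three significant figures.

With no friction, the horizontal component of the normal force provides the centripetal force: N sinθ = mv²/r, while N cosθ = mg vertically.
Dividing: tanθ = v²/(r g) = (21.1)²/(51.7 × 10.0) = 445.2/517.0 = 0.8611.
θ = arctan(0.8611) = 40.73°.

40.7°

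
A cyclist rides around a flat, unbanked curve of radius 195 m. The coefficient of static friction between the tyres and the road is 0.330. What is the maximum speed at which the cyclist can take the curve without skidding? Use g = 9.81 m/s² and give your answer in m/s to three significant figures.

25.1 m/s

The only inward force on a level bend is static friction, so at the limit f_s = μ_s N = μ_s m g = m v²/r.
Mass cancels: v_max = √(μ_s g r) = √(0.330 × 9.81 × 195) = √631.3 = 25.13 m/s.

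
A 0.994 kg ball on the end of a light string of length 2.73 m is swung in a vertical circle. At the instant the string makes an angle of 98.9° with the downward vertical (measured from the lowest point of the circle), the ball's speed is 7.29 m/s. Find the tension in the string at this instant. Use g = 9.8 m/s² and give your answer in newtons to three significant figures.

Take the radial direction toward the centre of the circle as positive. The component of the weight along the string toward the centre is −mg cos φ (φ measured from the bottom), so Newton's second law along the string gives T − mg cos φ = m v²/r.
cos 98.9° = -0.1547, so T = m(v²/r + g cos φ) = 0.994 × ((7.29)²/2.73 + 9.8 × -0.1547) = 0.994 × (19.47 + (-1.516)) = 0.994 × 17.95 = 17.84 N.

17.8 N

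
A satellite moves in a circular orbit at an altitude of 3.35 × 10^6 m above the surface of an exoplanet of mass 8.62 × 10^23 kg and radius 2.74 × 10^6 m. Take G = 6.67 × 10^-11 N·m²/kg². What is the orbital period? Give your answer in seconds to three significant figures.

r = R + h = 2.74 × 10^6 + 3.35 × 10^6 = 6.090 × 10^6 m. Gravity provides the centripetal force: G M m / r² = m v² / r ⇒ v = √(GM/r) = 3073 m/s.
T = 2πr/v = 2π × 6.090 × 10^6 / 3073 = 12450 s.

12500 s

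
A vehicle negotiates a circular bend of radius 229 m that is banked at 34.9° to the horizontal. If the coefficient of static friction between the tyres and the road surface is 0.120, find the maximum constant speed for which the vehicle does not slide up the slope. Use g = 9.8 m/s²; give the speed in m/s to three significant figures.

44.7 m/s

At the maximum speed, friction acts down the slope at its limiting value f = μN. Radially (horizontal, toward centre): N sinθ + μN cosθ = mv²/r. Vertically: N cosθ − μN sinθ = mg.
Dividing: v² = r g (sinθ + μcosθ)/(cosθ − μsinθ).
sinθ + μcosθ = 0.5721 + 0.120×0.8202 = 0.6706; cosθ − μsinθ = 0.8202 − 0.120×0.5721 = 0.7515.
v² = 229 × 9.8 × 0.6706/0.7515 = 2003 m²/s², so v = 44.75 m/s.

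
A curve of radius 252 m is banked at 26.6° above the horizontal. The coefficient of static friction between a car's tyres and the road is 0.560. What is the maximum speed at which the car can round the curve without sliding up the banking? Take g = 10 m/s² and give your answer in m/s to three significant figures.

At the maximum speed, friction acts down the slope at its limiting value f = μN. Radially (horizontal, toward centre): N sinθ + μN cosθ = mv²/r. Vertically: N cosθ − μN sinθ = mg.
Dividing: v² = r g (sinθ + μcosθ)/(cosθ − μsinθ).
sinθ + μcosθ = 0.4478 + 0.560×0.8942 = 0.9485; cosθ − μsinθ = 0.8942 − 0.560×0.4478 = 0.6434.
v² = 252 × 10.0 × 0.9485/0.6434 = 3715 m²/s², so v = 60.95 m/s.

60.9 m/s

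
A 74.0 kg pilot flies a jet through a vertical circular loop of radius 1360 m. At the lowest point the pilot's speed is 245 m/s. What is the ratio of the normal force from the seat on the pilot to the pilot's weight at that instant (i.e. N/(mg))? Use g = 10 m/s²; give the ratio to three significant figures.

At the bottom, N − mg = mv²/r, so N = m(v²/r + g) and N/(mg) = v²/(rg) + 1 = (245)²/(1360 × 10.0) + 1 = 4.414 + 1 = 5.414.

5.41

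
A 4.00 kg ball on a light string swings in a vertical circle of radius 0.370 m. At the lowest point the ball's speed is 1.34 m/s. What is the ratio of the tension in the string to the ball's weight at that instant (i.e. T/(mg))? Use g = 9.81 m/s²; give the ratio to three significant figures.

1.49

At the bottom, T − mg = mv²/r, so T = m(v²/r + g) and T/(mg) = v²/(rg) + 1 = (1.34)²/(0.370 × 9.81) + 1 = 0.4947 + 1 = 1.495.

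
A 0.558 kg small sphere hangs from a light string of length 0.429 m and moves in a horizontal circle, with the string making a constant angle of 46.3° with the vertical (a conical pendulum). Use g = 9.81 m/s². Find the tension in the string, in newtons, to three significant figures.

Vertically the bob has no acceleration, so T cosθ = mg.
T = mg/cosθ = 0.558 × 9.81 / cos 46.3° = 5.474/0.6909 = 7.923 N.

7.92 N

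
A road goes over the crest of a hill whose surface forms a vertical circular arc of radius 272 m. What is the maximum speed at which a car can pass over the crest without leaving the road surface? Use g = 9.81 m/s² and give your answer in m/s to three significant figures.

At the crest the centre of the circle is below the car, so the net downward (centripetal) force is mg − N = mv²/r.
The car leaves the road when N → 0, giving v_max = √(g r) = √(9.81 × 272) = 51.66 m/s.

51.7 m/s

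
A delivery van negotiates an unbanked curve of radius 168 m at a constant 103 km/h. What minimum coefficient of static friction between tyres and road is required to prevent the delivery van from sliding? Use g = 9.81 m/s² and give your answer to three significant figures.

v = 103/3.6 = 28.61 m/s.
Friction provides the centripetal force: μ_s m g = m v²/r, so μ_s = v²/(g r) = (28.61)²/(9.81 × 168) = 818.6/1648 = 0.4967.

0.497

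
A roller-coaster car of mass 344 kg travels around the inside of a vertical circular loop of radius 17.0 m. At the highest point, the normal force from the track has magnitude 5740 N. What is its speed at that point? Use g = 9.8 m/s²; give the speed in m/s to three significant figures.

At the top, N + mg = mv²/r, so v = √(r(N/m + g)) = √(17.0 × (5740/344 + 9.8)) = √(17.0 × 26.49) = √450.3 = 21.22 m/s.

21.2 m/s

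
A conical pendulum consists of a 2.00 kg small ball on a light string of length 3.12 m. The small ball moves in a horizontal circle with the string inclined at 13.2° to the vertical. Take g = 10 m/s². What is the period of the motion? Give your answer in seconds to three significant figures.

3.46 s

r = L sinθ = 0.7125 m. From T sinθ = mω²r and T cosθ = mg: tanθ = ω²r/g, so ω² = g tanθ / r = g/(L cosθ).
ω = √(g/(L cosθ)) = √(10.0/(3.12 × 0.9736)) = √3.292 = 1.814 rad/s.
Period = 2π/ω = 3.463 s.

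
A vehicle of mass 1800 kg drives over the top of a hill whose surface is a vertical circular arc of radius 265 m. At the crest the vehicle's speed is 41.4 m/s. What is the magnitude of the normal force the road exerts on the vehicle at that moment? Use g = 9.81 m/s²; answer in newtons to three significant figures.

At the crest the centripetal acceleration points downward (toward the centre of the arc), so mg − N = mv²/r.
N = m(g − v²/r) = 1800 × (9.81 − (41.4)²/265) = 1800 × (9.81 − 6.468) = 1800 × 3.342 = 6016 N.

6020 N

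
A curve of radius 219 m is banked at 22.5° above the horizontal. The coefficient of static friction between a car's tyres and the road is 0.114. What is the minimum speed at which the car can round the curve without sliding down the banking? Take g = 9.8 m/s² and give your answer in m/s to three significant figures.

24.8 m/s

At the minimum speed, friction acts up the slope at its limiting value f = μN. Radially (horizontal, toward centre): N sinθ − μN cosθ = mv²/r. Vertically: N cosθ + μN sinθ = mg.
Dividing: v² = r g (sinθ − μcosθ)/(cosθ + μsinθ).
sinθ − μcosθ = 0.3827 − 0.114×0.9239 = 0.2774; cosθ + μsinθ = 0.9239 + 0.114×0.3827 = 0.9675.
v² = 219 × 9.8 × 0.2774/0.9675 = 615.3 m²/s², so v = 24.80 m/s.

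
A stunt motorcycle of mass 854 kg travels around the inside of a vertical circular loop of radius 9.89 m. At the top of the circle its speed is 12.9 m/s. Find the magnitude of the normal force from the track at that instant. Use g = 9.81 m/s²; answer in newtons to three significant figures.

5990 N

At the top, both N and the weight mg point inward (toward the centre), so N + mg = mv²/r.
N = m(v²/r − g) = 854 × ((12.9)²/9.89 − 9.81) = 854 × (16.83 − 9.81) = 854 × 7.016 = 5992 N.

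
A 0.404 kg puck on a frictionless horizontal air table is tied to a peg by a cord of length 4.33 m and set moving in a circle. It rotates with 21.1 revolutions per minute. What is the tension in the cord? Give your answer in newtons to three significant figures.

ω = 21.1 rev/min × 2π/60 = 2.210 rad/s, so v = ωr = 2.210 × 4.33 = 9.568 m/s.
The tension is the only horizontal force, so it supplies the full centripetal force: T = m v²/r = 0.404 × (9.568)²/4.33 = 0.404 × 91.54/4.33 = 8.541 N.

8.54 N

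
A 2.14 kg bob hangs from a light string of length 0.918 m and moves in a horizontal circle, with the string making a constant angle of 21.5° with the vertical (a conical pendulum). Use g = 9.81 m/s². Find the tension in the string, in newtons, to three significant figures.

22.6 N

Vertically the bob has no acceleration, so T cosθ = mg.
T = mg/cosθ = 2.14 × 9.81 / cos 21.5° = 20.99/0.9304 = 22.56 N.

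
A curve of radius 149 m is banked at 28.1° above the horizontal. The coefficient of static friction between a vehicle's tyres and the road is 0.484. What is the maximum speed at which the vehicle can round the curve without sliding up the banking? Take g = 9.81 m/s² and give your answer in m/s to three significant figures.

44.8 m/s

At the maximum speed, friction acts down the slope at its limiting value f = μN. Radially (horizontal, toward centre): N sinθ + μN cosθ = mv²/r. Vertically: N cosθ − μN sinθ = mg.
Dividing: v² = r g (sinθ + μcosθ)/(cosθ − μsinθ).
sinθ + μcosθ = 0.4710 + 0.484×0.8821 = 0.8980; cosθ − μsinθ = 0.8821 − 0.484×0.4710 = 0.6542.
v² = 149 × 9.81 × 0.8980/0.6542 = 2006 m²/s², so v = 44.79 m/s.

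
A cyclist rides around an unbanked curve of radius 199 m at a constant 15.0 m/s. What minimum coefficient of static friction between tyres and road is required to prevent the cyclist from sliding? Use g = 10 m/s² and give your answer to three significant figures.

Friction provides the centripetal force: μ_s m g = m v²/r, so μ_s = v²/(g r) = (15.00)²/(10.0 × 199) = 225.0/1990 = 0.1131.

0.113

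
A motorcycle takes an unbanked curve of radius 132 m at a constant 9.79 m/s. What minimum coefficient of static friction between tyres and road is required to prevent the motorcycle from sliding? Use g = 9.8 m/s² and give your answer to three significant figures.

Friction provides the centripetal force: μ_s m g = m v²/r, so μ_s = v²/(g r) = (9.790)²/(9.8 × 132) = 95.84/1294 = 0.07409.

0.0741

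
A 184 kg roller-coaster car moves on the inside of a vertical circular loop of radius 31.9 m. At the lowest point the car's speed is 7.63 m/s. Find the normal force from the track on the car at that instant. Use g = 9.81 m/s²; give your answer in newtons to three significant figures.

At the lowest point, N points up (toward the centre) and the weight mg points down (away from the centre), so the net inward force is N − mg = mv²/r.
N = m(v²/r + g) = 184 × ((7.63)²/31.9 + 9.81) = 184 × (1.825 + 9.81) = 184 × 11.63 = 2141 N.

2140 N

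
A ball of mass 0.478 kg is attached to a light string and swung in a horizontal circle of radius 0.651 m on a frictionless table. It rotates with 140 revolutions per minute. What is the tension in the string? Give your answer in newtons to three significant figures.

ω = 140 rev/min × 2π/60 = 14.66 rad/s, so v = ωr = 14.66 × 0.651 = 9.544 m/s.
The tension is the only horizontal force, so it supplies the full centripetal force: T = m v²/r = 0.478 × (9.544)²/0.651 = 0.478 × 91.09/0.651 = 66.88 N.

66.9 N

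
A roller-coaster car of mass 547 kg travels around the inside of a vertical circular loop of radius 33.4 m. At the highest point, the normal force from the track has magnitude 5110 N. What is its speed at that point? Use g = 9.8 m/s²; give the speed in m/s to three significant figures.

25.3 m/s

At the top, N + mg = mv²/r, so v = √(r(N/m + g)) = √(33.4 × (5110/547 + 9.8)) = √(33.4 × 19.14) = √639.3 = 25.29 m/s.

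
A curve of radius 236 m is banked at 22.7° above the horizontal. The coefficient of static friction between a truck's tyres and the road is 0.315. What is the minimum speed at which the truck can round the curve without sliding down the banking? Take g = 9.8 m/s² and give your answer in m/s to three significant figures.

At the minimum speed, friction acts up the slope at its limiting value f = μN. Radially (horizontal, toward centre): N sinθ − μN cosθ = mv²/r. Vertically: N cosθ + μN sinθ = mg.
Dividing: v² = r g (sinθ − μcosθ)/(cosθ + μsinθ).
sinθ − μcosθ = 0.3859 − 0.315×0.9225 = 0.09531; cosθ + μsinθ = 0.9225 + 0.315×0.3859 = 1.044.
v² = 236 × 9.8 × 0.09531/1.044 = 211.1 m²/s², so v = 14.53 m/s.

14.5 m/s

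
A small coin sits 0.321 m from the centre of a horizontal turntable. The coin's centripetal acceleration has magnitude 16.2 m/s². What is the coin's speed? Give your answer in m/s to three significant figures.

2.28 m/s

a_c = v²/r ⇒ v = √(a_c · r) = √(16.2 × 0.321) = √5.200 = 2.280 m/s.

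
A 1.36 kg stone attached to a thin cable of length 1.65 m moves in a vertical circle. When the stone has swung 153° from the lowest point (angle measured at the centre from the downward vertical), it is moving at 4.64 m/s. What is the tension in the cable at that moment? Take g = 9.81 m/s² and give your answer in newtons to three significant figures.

Take the radial direction toward the centre of the circle as positive. The component of the weight along the string toward the centre is −mg cos φ (φ measured from the bottom), so Newton's second law along the string gives T − mg cos φ = m v²/r.
cos 153° = -0.8910, so T = m(v²/r + g cos φ) = 1.36 × ((4.64)²/1.65 + 9.81 × -0.8910) = 1.36 × (13.05 + (-8.741)) = 1.36 × 4.307 = 5.858 N.

5.86 N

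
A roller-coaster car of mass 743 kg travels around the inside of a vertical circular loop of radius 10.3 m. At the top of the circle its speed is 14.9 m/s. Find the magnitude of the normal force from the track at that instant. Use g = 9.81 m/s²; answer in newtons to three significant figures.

At the top, both N and the weight mg point inward (toward the centre), so N + mg = mv²/r.
N = m(v²/r − g) = 743 × ((14.9)²/10.3 − 9.81) = 743 × (21.55 − 9.81) = 743 × 11.74 = 8726 N.

8730 N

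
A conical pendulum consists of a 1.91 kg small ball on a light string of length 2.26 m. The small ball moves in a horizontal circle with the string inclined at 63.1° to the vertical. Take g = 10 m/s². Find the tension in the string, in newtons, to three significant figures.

42.2 N

Vertically the bob has no acceleration, so T cosθ = mg.
T = mg/cosθ = 1.91 × 10.0 / cos 63.1° = 19.10/0.4524 = 42.22 N.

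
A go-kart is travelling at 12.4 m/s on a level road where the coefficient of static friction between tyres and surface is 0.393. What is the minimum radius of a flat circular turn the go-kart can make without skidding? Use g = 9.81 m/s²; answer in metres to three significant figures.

At the limit, μ_s m g = m v²/r, so r_min = v²/(μ_s g) = (12.4)²/(0.393 × 9.81) = 153.8/3.855 = 39.88 m.

39.9 m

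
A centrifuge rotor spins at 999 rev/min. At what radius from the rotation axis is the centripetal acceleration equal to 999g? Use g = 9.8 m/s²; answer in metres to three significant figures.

ω = 999 rev/min × 2π/60 = 104.6 rad/s.
a_c = ω²r = 999g ⇒ r = 999 × 9.8 / (104.6)² = 9790/10940 = 0.8945 m.

0.895 m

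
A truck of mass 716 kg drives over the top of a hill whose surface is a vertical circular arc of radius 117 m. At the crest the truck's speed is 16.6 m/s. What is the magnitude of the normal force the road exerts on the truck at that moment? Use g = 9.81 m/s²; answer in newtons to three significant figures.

5340 N

At the crest the centripetal acceleration points downward (toward the centre of the arc), so mg − N = mv²/r.
N = m(g − v²/r) = 716 × (9.81 − (16.6)²/117) = 716 × (9.81 − 2.355) = 716 × 7.455 = 5338 N.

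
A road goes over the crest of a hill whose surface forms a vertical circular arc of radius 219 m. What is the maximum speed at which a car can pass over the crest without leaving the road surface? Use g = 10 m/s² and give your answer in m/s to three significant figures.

46.8 m/s

At the crest the centre of the circle is below the car, so the net downward (centripetal) force is mg − N = mv²/r.
The car leaves the road when N → 0, giving v_max = √(g r) = √(10.0 × 219) = 46.80 m/s.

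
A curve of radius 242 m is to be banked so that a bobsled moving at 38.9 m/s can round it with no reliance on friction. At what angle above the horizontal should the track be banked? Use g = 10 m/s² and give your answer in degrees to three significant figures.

For a frictionless banked turn: horizontally N sinθ = mv²/r and vertically N cosθ = mg.
Dividing: tanθ = v²/(r g) = (38.9)²/(242 × 10.0) = 1513/2420 = 0.6253.
θ = arctan(0.6253) = 32.02°.

32.0°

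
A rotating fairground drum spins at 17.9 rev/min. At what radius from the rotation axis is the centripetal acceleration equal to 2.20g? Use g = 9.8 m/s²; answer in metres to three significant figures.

ω = 17.9 rev/min × 2π/60 = 1.874 rad/s.
a_c = ω²r = 2.20g ⇒ r = 2.20 × 9.8 / (1.874)² = 21.56/3.514 = 6.136 m.

6.14 m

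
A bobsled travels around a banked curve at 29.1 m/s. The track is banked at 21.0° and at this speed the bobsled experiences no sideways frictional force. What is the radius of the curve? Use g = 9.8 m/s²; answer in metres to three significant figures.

Frictionless banking: tanθ = v²/(rg), so r = v²/(g tanθ).
r = (29.1)²/(9.8 × tan 21.0°) = 846.8/(9.8 × 0.3839) = 846.8/3.762 = 225.1 m.

225 m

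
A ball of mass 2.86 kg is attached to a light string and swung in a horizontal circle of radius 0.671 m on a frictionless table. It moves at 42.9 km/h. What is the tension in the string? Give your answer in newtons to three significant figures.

v = 42.9 km/h = 42.9/3.6 = 11.92 m/s.
The tension is the only horizontal force, so it supplies the full centripetal force: T = m v²/r = 2.86 × (11.92)²/0.671 = 2.86 × 142.0/0.671 = 605.3 N.

605 N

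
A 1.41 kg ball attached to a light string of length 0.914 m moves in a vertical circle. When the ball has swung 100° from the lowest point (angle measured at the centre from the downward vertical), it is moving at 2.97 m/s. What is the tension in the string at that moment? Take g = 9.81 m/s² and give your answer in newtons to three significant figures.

Take the radial direction toward the centre of the circle as positive. The component of the weight along the string toward the centre is −mg cos φ (φ measured from the bottom), so Newton's second law along the string gives T − mg cos φ = m v²/r.
cos 100° = -0.1736, so T = m(v²/r + g cos φ) = 1.41 × ((2.97)²/0.914 + 9.81 × -0.1736) = 1.41 × (9.651 + (-1.703)) = 1.41 × 7.947 = 11.21 N.

11.2 N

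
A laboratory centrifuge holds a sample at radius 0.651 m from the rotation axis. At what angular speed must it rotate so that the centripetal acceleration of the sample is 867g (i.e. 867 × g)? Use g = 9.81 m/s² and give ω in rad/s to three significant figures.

114 rad/s

Centripetal acceleration a_c = ω²r. Setting ω²r = 867g:
ω = √(867g / r) = √(867 × 9.81 / 0.651) = √13060 = 114.3 rad/s.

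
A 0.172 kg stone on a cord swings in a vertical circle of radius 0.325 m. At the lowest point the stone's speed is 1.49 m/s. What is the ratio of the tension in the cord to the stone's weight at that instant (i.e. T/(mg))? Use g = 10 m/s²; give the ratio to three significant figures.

1.68

At the bottom, T − mg = mv²/r, so T = m(v²/r + g) and T/(mg) = v²/(rg) + 1 = (1.49)²/(0.325 × 10.0) + 1 = 0.6831 + 1 = 1.683.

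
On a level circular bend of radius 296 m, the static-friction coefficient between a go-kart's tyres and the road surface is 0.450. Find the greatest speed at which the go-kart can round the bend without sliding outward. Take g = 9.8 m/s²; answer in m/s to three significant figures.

36.1 m/s

On a flat curve, static friction is the only horizontal force, so it must supply the full centripetal force: μ_s m g = m v²/r.
Mass cancels: v_max = √(μ_s g r) = √(0.450 × 9.8 × 296) = √1305 = 36.13 m/s.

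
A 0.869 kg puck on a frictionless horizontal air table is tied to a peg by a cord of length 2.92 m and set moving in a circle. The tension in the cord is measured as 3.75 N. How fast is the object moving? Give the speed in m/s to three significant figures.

3.55 m/s

T = m v²/r ⇒ v = √(T r / m) = √(3.75 × 2.92 / 0.869) = √12.60 = 3.550 m/s.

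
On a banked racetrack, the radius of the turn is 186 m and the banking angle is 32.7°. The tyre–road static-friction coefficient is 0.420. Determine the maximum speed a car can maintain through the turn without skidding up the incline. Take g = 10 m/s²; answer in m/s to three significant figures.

At the maximum speed, friction acts down the slope at its limiting value f = μN. Radially (horizontal, toward centre): N sinθ + μN cosθ = mv²/r. Vertically: N cosθ − μN sinθ = mg.
Dividing: v² = r g (sinθ + μcosθ)/(cosθ − μsinθ).
sinθ + μcosθ = 0.5402 + 0.420×0.8415 = 0.8937; cosθ − μsinθ = 0.8415 − 0.420×0.5402 = 0.6146.
v² = 186 × 10.0 × 0.8937/0.6146 = 2705 m²/s², so v = 52.01 m/s.

52.0 m/s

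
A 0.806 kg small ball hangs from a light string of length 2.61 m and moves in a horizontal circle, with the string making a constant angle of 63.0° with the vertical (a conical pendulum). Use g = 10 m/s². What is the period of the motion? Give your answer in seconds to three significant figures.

2.16 s

r = L sinθ = 2.326 m. From T sinθ = mω²r and T cosθ = mg: tanθ = ω²r/g, so ω² = g tanθ / r = g/(L cosθ).
ω = √(g/(L cosθ)) = √(10.0/(2.61 × 0.4540)) = √8.439 = 2.905 rad/s.
Period = 2π/ω = 2.163 s.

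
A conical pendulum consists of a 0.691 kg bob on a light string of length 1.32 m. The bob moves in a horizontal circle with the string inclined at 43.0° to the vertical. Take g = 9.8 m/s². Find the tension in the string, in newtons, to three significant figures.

9.26 N

Vertically the bob has no acceleration, so T cosθ = mg.
T = mg/cosθ = 0.691 × 9.8 / cos 43.0° = 6.772/0.7314 = 9.259 N.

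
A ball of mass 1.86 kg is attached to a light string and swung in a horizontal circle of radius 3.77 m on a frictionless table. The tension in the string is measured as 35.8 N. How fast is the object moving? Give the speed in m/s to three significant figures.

8.52 m/s

T = m v²/r ⇒ v = √(T r / m) = √(35.8 × 3.77 / 1.86) = √72.56 = 8.518 m/s.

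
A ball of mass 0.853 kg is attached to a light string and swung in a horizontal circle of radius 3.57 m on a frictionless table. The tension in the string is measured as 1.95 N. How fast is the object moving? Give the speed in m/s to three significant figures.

T = m v²/r ⇒ v = √(T r / m) = √(1.95 × 3.57 / 0.853) = √8.161 = 2.857 m/s.

2.86 m/s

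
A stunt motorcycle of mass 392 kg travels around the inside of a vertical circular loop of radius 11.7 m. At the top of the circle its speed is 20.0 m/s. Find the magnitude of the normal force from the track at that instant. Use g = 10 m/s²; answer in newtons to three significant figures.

At the top, both N and the weight mg point inward (toward the centre), so N + mg = mv²/r.
N = m(v²/r − g) = 392 × ((20.0)²/11.7 − 10.0) = 392 × (34.19 − 10.0) = 392 × 24.19 = 9482 N.

9480 N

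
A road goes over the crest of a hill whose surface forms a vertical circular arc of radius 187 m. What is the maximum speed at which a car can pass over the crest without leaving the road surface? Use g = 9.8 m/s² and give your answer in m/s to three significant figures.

42.8 m/s

At the crest the centre of the circle is below the car, so the net downward (centripetal) force is mg − N = mv²/r.
The car leaves the road when N → 0, giving v_max = √(g r) = √(9.8 × 187) = 42.81 m/s.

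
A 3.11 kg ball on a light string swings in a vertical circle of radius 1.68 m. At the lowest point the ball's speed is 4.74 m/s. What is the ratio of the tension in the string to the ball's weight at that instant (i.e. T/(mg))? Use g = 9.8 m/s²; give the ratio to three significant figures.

At the bottom, T − mg = mv²/r, so T = m(v²/r + g) and T/(mg) = v²/(rg) + 1 = (4.74)²/(1.68 × 9.8) + 1 = 1.365 + 1 = 2.365.

2.36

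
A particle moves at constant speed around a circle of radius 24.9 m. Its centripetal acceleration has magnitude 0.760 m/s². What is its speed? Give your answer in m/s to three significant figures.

4.35 m/s

a_c = v²/r ⇒ v = √(a_c · r) = √(0.760 × 24.9) = √18.92 = 4.350 m/s.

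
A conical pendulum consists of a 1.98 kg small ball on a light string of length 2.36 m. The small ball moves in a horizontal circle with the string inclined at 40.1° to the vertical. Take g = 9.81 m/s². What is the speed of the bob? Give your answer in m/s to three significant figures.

The radius of the circle is r = L sinθ = 2.36 × sin 40.1° = 1.520 m.
Horizontally T sinθ = mv²/r and vertically T cosθ = mg, so tanθ = v²/(rg).
v = √(r g tanθ) = √(1.520 × 9.81 × 0.8421) = √12.56 = 3.544 m/s.

3.54 m/s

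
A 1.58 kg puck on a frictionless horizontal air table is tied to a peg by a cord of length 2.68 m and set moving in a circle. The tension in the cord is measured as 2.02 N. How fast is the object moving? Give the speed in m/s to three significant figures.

T = m v²/r ⇒ v = √(T r / m) = √(2.02 × 2.68 / 1.58) = √3.426 = 1.851 m/s.

1.85 m/s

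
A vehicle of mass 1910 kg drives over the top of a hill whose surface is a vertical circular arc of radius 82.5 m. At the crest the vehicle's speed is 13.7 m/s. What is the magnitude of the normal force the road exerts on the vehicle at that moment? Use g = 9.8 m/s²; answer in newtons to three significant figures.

At the crest the centripetal acceleration points downward (toward the centre of the arc), so mg − N = mv²/r.
N = m(g − v²/r) = 1910 × (9.8 − (13.7)²/82.5) = 1910 × (9.8 − 2.275) = 1910 × 7.525 = 14370 N.

14400 N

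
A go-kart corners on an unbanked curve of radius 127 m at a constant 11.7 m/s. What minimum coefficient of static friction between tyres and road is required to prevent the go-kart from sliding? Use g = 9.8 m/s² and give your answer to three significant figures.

0.110

Friction provides the centripetal force: μ_s m g = m v²/r, so μ_s = v²/(g r) = (11.70)²/(9.8 × 127) = 136.9/1245 = 0.1100.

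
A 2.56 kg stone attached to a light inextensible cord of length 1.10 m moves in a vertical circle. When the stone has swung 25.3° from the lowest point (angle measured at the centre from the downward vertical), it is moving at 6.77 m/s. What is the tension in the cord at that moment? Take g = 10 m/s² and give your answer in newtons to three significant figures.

130 N

Take the radial direction toward the centre of the circle as positive. The component of the weight along the string toward the centre is −mg cos φ (φ measured from the bottom), so Newton's second law along the string gives T − mg cos φ = m v²/r.
cos 25.3° = 0.9041, so T = m(v²/r + g cos φ) = 2.56 × ((6.77)²/1.10 + 10.0 × 0.9041) = 2.56 × (41.67 + (9.041)) = 2.56 × 50.71 = 129.8 N.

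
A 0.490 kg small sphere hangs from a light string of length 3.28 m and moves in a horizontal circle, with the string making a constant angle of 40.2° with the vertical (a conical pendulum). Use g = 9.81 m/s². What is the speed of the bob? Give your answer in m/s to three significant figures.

The radius of the circle is r = L sinθ = 3.28 × sin 40.2° = 2.117 m.
Horizontally T sinθ = mv²/r and vertically T cosθ = mg, so tanθ = v²/(rg).
v = √(r g tanθ) = √(2.117 × 9.81 × 0.8451) = √17.55 = 4.189 m/s.

4.19 m/s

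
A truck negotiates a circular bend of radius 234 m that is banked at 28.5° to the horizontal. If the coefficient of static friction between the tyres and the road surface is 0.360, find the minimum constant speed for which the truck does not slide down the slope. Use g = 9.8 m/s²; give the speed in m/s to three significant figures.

At the minimum speed, friction acts up the slope at its limiting value f = μN. Radially (horizontal, toward centre): N sinθ − μN cosθ = mv²/r. Vertically: N cosθ + μN sinθ = mg.
Dividing: v² = r g (sinθ − μcosθ)/(cosθ + μsinθ).
sinθ − μcosθ = 0.4772 − 0.360×0.8788 = 0.1608; cosθ + μsinθ = 0.8788 + 0.360×0.4772 = 1.051.
v² = 234 × 9.8 × 0.1608/1.051 = 351.0 m²/s², so v = 18.73 m/s.

18.7 m/s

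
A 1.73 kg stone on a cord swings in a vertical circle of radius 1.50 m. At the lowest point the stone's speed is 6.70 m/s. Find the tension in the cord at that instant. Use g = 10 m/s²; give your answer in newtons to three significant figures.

At the lowest point, T points up (toward the centre) and the weight mg points down (away from the centre), so the net inward force is T − mg = mv²/r.
T = m(v²/r + g) = 1.73 × ((6.70)²/1.50 + 10.0) = 1.73 × (29.93 + 10.0) = 1.73 × 39.93 = 69.07 N.

69.1 N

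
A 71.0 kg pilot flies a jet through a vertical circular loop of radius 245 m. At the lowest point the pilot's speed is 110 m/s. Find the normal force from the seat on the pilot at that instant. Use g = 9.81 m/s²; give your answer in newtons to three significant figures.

At the lowest point, N points up (toward the centre) and the weight mg points down (away from the centre), so the net inward force is N − mg = mv²/r.
N = m(v²/r + g) = 71.0 × ((110)²/245 + 9.81) = 71.0 × (49.39 + 9.81) = 71.0 × 59.20 = 4203 N.

4200 N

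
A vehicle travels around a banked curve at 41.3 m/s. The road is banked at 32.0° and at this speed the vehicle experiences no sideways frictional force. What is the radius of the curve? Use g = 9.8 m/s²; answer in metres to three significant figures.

Frictionless banking: tanθ = v²/(rg), so r = v²/(g tanθ).
r = (41.3)²/(9.8 × tan 32.0°) = 1706/(9.8 × 0.6249) = 1706/6.124 = 278.5 m.

279 m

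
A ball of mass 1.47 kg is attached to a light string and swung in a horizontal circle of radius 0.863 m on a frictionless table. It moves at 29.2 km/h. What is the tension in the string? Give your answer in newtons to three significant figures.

v = 29.2 km/h = 29.2/3.6 = 8.111 m/s.
The tension is the only horizontal force, so it supplies the full centripetal force: T = m v²/r = 1.47 × (8.111)²/0.863 = 1.47 × 65.79/0.863 = 112.1 N.

112 N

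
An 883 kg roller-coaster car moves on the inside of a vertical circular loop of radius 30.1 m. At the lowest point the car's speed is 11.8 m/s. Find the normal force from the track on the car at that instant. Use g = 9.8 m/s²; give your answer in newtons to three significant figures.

12700 N

At the lowest point, N points up (toward the centre) and the weight mg points down (away from the centre), so the net inward force is N − mg = mv²/r.
N = m(v²/r + g) = 883 × ((11.8)²/30.1 + 9.8) = 883 × (4.626 + 9.8) = 883 × 14.43 = 12740 N.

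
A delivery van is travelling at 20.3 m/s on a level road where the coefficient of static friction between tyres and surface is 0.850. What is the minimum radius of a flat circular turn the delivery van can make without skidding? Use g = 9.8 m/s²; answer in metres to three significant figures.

At the limit, μ_s m g = m v²/r, so r_min = v²/(μ_s g) = (20.3)²/(0.850 × 9.8) = 412.1/8.330 = 49.47 m.

49.5 m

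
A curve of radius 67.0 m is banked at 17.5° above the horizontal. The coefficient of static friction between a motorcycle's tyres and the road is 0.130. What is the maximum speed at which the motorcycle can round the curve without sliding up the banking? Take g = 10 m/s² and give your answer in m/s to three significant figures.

At the maximum speed, friction acts down the slope at its limiting value f = μN. Radially (horizontal, toward centre): N sinθ + μN cosθ = mv²/r. Vertically: N cosθ − μN sinθ = mg.
Dividing: v² = r g (sinθ + μcosθ)/(cosθ − μsinθ).
sinθ + μcosθ = 0.3007 + 0.130×0.9537 = 0.4247; cosθ − μsinθ = 0.9537 − 0.130×0.3007 = 0.9146.
v² = 67.0 × 10.0 × 0.4247/0.9146 = 311.1 m²/s², so v = 17.64 m/s.

17.6 m/s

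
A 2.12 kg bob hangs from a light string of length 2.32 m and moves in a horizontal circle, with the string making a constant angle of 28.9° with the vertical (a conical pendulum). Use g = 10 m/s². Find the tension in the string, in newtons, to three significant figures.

Vertically the bob has no acceleration, so T cosθ = mg.
T = mg/cosθ = 2.12 × 10.0 / cos 28.9° = 21.20/0.8755 = 24.22 N.

24.2 N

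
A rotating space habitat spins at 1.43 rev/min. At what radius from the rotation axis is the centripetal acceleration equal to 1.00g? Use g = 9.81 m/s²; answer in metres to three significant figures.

ω = 1.43 rev/min × 2π/60 = 0.1497 rad/s.
a_c = ω²r = 1.00g ⇒ r = 1.00 × 9.81 / (0.1497)² = 9.810/0.02242 = 437.5 m.

437 m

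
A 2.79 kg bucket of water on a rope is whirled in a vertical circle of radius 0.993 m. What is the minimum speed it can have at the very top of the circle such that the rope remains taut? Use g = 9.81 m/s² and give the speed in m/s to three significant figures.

3.12 m/s

At the highest point the centre is directly below, so both the weight and T act inward: T + mg = mv²/r.
At minimum speed T → 0, so mg = mv_min²/r ⇒ v_min = √(g r) = √(9.81 × 0.993) = 3.121 m/s.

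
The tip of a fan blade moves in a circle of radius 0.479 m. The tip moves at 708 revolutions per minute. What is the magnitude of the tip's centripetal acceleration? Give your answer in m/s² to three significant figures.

ω = 708 rev/min × 2π/60 = 74.14 rad/s, so v = ωr = 74.14 × 0.479 = 35.51 m/s.
a_c = v²/r = (35.51)²/0.479 = 1261/0.479 = 2633 m/s².

2630 m/s²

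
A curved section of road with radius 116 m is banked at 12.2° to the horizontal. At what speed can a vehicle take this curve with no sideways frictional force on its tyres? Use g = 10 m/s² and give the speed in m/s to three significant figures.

On a frictionless banked curve, N sinθ = mv²/r and N cosθ = mg, so tanθ = v²/(rg).
v = √(r g tanθ) = √(116 × 10.0 × tan 12.2°) = √(116 × 10.0 × 0.2162) = √250.8 = 15.84 m/s.

15.8 m/s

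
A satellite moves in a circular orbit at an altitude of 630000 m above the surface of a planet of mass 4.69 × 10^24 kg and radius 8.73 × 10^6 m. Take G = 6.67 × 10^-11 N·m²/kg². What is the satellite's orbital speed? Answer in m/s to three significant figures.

5780 m/s

Orbital radius r = R + h = 8.73 × 10^6 + 630000 = 9.360 × 10^6 m.
Gravity supplies the centripetal force: G M m / r² = m v² / r, so v = √(GM/r).
v = √(6.67 × 10^-11 × 4.69 × 10^24 / 9.360 × 10^6) = √(3.342 × 10^7) = 5781 m/s.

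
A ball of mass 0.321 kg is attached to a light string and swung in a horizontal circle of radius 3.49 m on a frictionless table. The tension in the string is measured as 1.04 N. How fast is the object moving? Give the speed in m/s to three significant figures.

T = m v²/r ⇒ v = √(T r / m) = √(1.04 × 3.49 / 0.321) = √11.31 = 3.363 m/s.

3.36 m/s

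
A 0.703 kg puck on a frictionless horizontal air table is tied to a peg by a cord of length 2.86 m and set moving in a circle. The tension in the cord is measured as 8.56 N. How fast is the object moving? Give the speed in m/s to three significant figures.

5.90 m/s

T = m v²/r ⇒ v = √(T r / m) = √(8.56 × 2.86 / 0.703) = √34.82 = 5.901 m/s.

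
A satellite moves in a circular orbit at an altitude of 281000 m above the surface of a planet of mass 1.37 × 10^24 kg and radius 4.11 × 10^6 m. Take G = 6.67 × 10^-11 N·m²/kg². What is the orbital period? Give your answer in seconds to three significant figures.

r = R + h = 4.11 × 10^6 + 281000 = 4.391 × 10^6 m. Gravity provides the centripetal force: G M m / r² = m v² / r ⇒ v = √(GM/r) = 4562 m/s.
T = 2πr/v = 2π × 4.391 × 10^6 / 4562 = 6048 s.

6050 s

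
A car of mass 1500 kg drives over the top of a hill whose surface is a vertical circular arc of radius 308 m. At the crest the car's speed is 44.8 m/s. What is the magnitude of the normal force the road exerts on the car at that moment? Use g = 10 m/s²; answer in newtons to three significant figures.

5230 N

At the crest the centripetal acceleration points downward (toward the centre of the arc), so mg − N = mv²/r.
N = m(g − v²/r) = 1500 × (10.0 − (44.8)²/308) = 1500 × (10.0 − 6.516) = 1500 × 3.484 = 5225 N.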